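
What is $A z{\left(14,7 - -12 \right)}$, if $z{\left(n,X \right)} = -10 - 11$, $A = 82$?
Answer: $-1722$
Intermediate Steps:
$z{\left(n,X \right)} = -21$ ($z{\left(n,X \right)} = -10 - 11 = -21$)
$A z{\left(14,7 - -12 \right)} = 82 \left(-21\right) = -1722$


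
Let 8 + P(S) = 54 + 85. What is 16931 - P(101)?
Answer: 16800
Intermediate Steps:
P(S) = 131 (P(S) = -8 + (54 + 85) = -8 + 139 = 131)
16931 - P(101) = 16931 - 1*131 = 16931 - 131 = 16800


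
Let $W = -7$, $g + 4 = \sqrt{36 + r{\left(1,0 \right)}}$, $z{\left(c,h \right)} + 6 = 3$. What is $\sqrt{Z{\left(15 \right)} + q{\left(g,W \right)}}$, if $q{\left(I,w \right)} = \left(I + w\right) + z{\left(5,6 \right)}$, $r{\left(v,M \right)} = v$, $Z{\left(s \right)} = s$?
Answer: $\sqrt{1 + \sqrt{37}} \approx 2.6613$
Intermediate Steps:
$z{\left(c,h \right)} = -3$ ($z{\left(c,h \right)} = -6 + 3 = -3$)
$g = -4 + \sqrt{37}$ ($g = -4 + \sqrt{36 + 1} = -4 + \sqrt{37} \approx 2.0828$)
$q{\left(I,w \right)} = -3 + I + w$ ($q{\left(I,w \right)} = \left(I + w\right) - 3 = -3 + I + w$)
$\sqrt{Z{\left(15 \right)} + q{\left(g,W \right)}} = \sqrt{15 - \left(14 - \sqrt{37}\right)} = \sqrt{1 + \sqrt{37}}$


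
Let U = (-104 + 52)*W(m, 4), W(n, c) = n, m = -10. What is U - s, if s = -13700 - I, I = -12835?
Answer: 1385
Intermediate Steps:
U = 520 (U = (-104 + 52)*(-10) = -52*(-10) = 520)
s = -865 (s = -13700 - 1*(-12835) = -13700 + 12835 = -865)
U - s = 520 - 1*(-865) = 520 + 865 = 1385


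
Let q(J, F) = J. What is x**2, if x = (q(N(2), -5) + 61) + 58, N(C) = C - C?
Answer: 14161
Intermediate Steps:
N(C) = 0
x = 119 (x = (0 + 61) + 58 = 61 + 58 = 119)
x**2 = 119**2 = 14161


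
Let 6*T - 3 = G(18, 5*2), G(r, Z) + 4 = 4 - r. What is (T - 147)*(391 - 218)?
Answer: -51727/2 ≈ -25864.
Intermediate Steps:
G(r, Z) = -r (G(r, Z) = -4 + (4 - r) = -r)
T = -5/2 (T = 1/2 + (-1*18)/6 = 1/2 + (1/6)*(-18) = 1/2 - 3 = -5/2 ≈ -2.5000)
(T - 147)*(391 - 218) = (-5/2 - 147)*(391 - 218) = -299/2*173 = -51727/2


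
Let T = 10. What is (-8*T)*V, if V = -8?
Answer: 640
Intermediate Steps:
(-8*T)*V = -8*10*(-8) = -80*(-8) = 640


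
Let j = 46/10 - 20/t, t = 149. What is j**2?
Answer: 11068929/555025 ≈ 19.943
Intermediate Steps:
j = 3327/745 (j = 46/10 - 20/149 = 46*(1/10) - 20*1/149 = 23/5 - 20/149 = 3327/745 ≈ 4.4658)
j**2 = (3327/745)**2 = 11068929/555025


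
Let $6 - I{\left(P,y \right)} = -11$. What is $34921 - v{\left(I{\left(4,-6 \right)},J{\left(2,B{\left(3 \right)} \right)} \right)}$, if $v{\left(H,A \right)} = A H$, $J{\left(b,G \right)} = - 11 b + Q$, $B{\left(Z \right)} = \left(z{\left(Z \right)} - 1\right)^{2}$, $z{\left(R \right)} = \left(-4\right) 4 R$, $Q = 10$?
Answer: $35125$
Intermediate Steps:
$z{\left(R \right)} = - 16 R$
$B{\left(Z \right)} = \left(-1 - 16 Z\right)^{2}$ ($B{\left(Z \right)} = \left(- 16 Z - 1\right)^{2} = \left(-1 - 16 Z\right)^{2}$)
$I{\left(P,y \right)} = 17$ ($I{\left(P,y \right)} = 6 - -11 = 6 + 11 = 17$)
$J{\left(b,G \right)} = 10 - 11 b$ ($J{\left(b,G \right)} = - 11 b + 10 = 10 - 11 b$)
$34921 - v{\left(I{\left(4,-6 \right)},J{\left(2,B{\left(3 \right)} \right)} \right)} = 34921 - \left(10 - 22\right) 17 = 34921 - \left(-12\right) 17 = 34921 - -204 = 34921 + 204 = 35125$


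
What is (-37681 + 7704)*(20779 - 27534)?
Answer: 202494635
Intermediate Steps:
(-37681 + 7704)*(20779 - 27534) = -29977*(-6755) = 202494635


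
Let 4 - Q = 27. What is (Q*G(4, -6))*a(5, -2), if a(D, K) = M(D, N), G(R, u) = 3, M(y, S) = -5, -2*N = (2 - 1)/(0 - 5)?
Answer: 345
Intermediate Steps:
Q = -23 (Q = 4 - 1*27 = 4 - 27 = -23)
N = 1/10 (N = -(2 - 1)/(2*(0 - 5)) = -1/(2*(-5)) = -(-1)/(2*5) = -1/2*(-1/5) = 1/10 ≈ 0.10000)
a(D, K) = -5
(Q*G(4, -6))*a(5, -2) = -23*3*(-5) = -69*(-5) = 345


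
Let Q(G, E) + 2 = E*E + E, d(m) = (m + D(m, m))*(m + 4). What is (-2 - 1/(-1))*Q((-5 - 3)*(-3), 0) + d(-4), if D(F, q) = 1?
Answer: 2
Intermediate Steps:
d(m) = (1 + m)*(4 + m) (d(m) = (m + 1)*(m + 4) = (1 + m)*(4 + m))
Q(G, E) = -2 + E + E**2 (Q(G, E) = -2 + (E*E + E) = -2 + (E**2 + E) = -2 + (E + E**2) = -2 + E + E**2)
(-2 - 1/(-1))*Q((-5 - 3)*(-3), 0) + d(-4) = (-2 - 1/(-1))*(-2 + 0 + 0**2) + (4 + (-4)**2 + 5*(-4)) = (-2 - 1*(-1))*(-2 + 0 + 0) + (4 + 16 - 20) = (-2 + 1)*(-2) + 0 = -1*(-2) + 0 = 2 + 0 = 2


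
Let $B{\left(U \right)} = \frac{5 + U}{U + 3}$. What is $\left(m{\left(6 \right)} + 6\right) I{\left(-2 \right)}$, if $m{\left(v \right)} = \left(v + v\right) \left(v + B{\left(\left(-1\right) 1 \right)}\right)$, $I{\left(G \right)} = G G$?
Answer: $408$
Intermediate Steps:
$I{\left(G \right)} = G^{2}$
$B{\left(U \right)} = \frac{5 + U}{3 + U}$
$m{\left(v \right)} = 2 v \left(2 + v\right)$ ($m{\left(v \right)} = \left(v + v\right) \left(v + \frac{5 - 1}{3 - 1}\right) = 2 v \left(v + \frac{5 - 1}{3 - 1}\right) = 2 v \left(v + \frac{1}{2} \cdot 4\right) = 2 v \left(v + 2\right) = 2 v \left(2 + v\right)$)
$\left(m{\left(6 \right)} + 6\right) I{\left(-2 \right)} = \left(2 \cdot 6 \left(2 + 6\right) + 6\right) \left(-2\right)^{2} = \left(2 \cdot 6 \cdot 8 + 6\right) 4 = \left(96 + 6\right) 4 = 102 \cdot 4 = 408$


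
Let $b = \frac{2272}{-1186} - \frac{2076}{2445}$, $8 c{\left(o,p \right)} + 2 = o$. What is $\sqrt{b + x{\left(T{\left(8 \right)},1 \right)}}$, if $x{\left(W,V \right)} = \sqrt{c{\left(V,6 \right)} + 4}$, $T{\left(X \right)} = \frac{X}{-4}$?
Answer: $\frac{\sqrt{-2583107383280 + 233574057025 \sqrt{62}}}{966590} \approx 0.89233 i$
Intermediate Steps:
$c{\left(o,p \right)} = - \frac{1}{4} + \frac{o}{8}$
$T{\left(X \right)} = - \frac{X}{4}$ ($T{\left(X \right)} = X \left(- \frac{1}{4}\right) = - \frac{X}{4}$)
$b = - \frac{1336196}{483295}$ ($b = 2272 \left(- \frac{1}{1186}\right) - \frac{692}{815} = - \frac{1136}{593} - \frac{692}{815} = - \frac{1336196}{483295} \approx -2.7648$)
$x{\left(W,V \right)} = \sqrt{\frac{15}{4} + \frac{V}{8}}$ ($x{\left(W,V \right)} = \sqrt{\left(- \frac{1}{4} + \frac{V}{8}\right) + 4} = \sqrt{\frac{15}{4} + \frac{V}{8}}$)
$\sqrt{b + x{\left(T{\left(8 \right)},1 \right)}} = \sqrt{- \frac{1336196}{483295} + \frac{\sqrt{60 + 2 \cdot 1}}{4}} = \sqrt{- \frac{1336196}{483295} + \frac{\sqrt{60 + 2}}{4}} = \sqrt{- \frac{1336196}{483295} + \frac{\sqrt{62}}{4}}$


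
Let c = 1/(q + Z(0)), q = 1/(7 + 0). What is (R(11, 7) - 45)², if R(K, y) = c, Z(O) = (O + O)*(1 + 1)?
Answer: 1444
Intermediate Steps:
Z(O) = 4*O (Z(O) = (2*O)*2 = 4*O)
q = ⅐ (q = 1/7 = ⅐ ≈ 0.14286)
c = 7 (c = 1/(⅐ + 4*0) = 1/(⅐ + 0) = 1/(⅐) = 7)
R(K, y) = 7
(R(11, 7) - 45)² = (7 - 45)² = (-38)² = 1444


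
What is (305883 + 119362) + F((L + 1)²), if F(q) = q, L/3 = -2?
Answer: 425270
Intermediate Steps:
L = -6 (L = 3*(-2) = -6)
(305883 + 119362) + F((L + 1)²) = (305883 + 119362) + (-6 + 1)² = 425245 + (-5)² = 425245 + 25 = 425270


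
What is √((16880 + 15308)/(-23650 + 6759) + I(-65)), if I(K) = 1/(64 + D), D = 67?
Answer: I*√9292846254377/2212721 ≈ 1.3777*I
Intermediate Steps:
I(K) = 1/131 (I(K) = 1/(64 + 67) = 1/131)
√((16880 + 15308)/(-23650 + 6759) + I(-65)) = √((16880 + 15308)/(-23650 + 6759) + 1/131) = √(32188/(-16891) + 1/131) = √(32188*(-1/16891) + 1/131) = √(-32188/16891 + 1/131) = √(-4199737/2212721) = I*√9292846254377/2212721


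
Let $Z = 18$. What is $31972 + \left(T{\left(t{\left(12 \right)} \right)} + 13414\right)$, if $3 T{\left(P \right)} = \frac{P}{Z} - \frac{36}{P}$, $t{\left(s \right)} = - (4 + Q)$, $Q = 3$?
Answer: $\frac{17156507}{378} \approx 45388.0$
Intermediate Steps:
$t{\left(s \right)} = -7$ ($t{\left(s \right)} = - (4 + 3) = \left(-1\right) 7 = -7$)
$T{\left(P \right)} = - \frac{12}{P} + \frac{P}{54}$ ($T{\left(P \right)} = \frac{\frac{P}{18} - \frac{36}{P}}{3} = \frac{- \frac{36}{P} + \frac{P}{18}}{3} = - \frac{12}{P} + \frac{P}{54}$)
$31972 + \left(T{\left(t{\left(12 \right)} \right)} + 13414\right) = 31972 + \left(\left(- \frac{12}{-7} + \frac{1}{54} \left(-7\right)\right) + 13414\right) = 31972 + \left(\left(\left(-12\right) \left(- \frac{1}{7}\right) - \frac{7}{54}\right) + 13414\right) = 31972 + \left(\left(\frac{12}{7} - \frac{7}{54}\right) + 13414\right) = 31972 + \left(\frac{599}{378} + 13414\right) = 31972 + \frac{5071091}{378} = \frac{17156507}{378}$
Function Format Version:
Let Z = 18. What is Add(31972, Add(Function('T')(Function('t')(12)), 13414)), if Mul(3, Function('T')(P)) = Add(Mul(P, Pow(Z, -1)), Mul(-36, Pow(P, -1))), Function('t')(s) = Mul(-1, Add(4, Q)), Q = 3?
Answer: Rational(17156507, 378) ≈ 45388.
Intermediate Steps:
Function('t')(s) = -7 (Function('t')(s) = Mul(-1, Add(4, 3)) = Mul(-1, 7) = -7)
Function('T')(P) = Add(Mul(-12, Pow(P, -1)), Mul(Rational(1, 54), P)) (Function('T')(P) = Mul(Rational(1, 3), Add(Mul(P, Pow(18, -1)), Mul(-36, Pow(P, -1)))) = Mul(Rational(1, 3), Add(Mul(P, Rational(1, 18)), Mul(-36, Pow(P, -1)))) = Mul(Rational(1, 3), Add(Mul(Rational(1, 18), P), Mul(-36, Pow(P, -1)))) = Mul(Rational(1, 3), Add(Mul(-36, Pow(P, -1)), Mul(Rational(1, 18), P))) = Add(Mul(-12, Pow(P, -1)), Mul(Rational(1, 54), P)))
Add(31972, Add(Function('T')(Function('t')(12)), 13414)) = Add(31972, Add(Add(Mul(-12, Pow(-7, -1)), Mul(Rational(1, 54), -7)), 13414)) = Add(31972, Add(Add(Mul(-12, Rational(-1, 7)), Rational(-7, 54)), 13414)) = Add(31972, Add(Add(Rational(12, 7), Rational(-7, 54)), 13414)) = Add(31972, Add(Rational(599, 378), 13414)) = Add(31972, Rational(5071091, 378)) = Rational(17156507, 378)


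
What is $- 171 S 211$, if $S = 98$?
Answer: $-3535938$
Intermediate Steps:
$- 171 S 211 = \left(-171\right) 98 \cdot 211 = \left(-16758\right) 211 = -3535938$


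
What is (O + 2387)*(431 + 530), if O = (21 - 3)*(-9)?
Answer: 2138225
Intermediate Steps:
O = -162 (O = 18*(-9) = -162)
(O + 2387)*(431 + 530) = (-162 + 2387)*(431 + 530) = 2225*961 = 2138225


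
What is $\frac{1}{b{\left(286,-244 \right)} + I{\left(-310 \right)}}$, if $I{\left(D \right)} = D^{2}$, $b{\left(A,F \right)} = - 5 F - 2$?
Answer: $\frac{1}{97318} \approx 1.0276 \cdot 10^{-5}$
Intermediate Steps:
$b{\left(A,F \right)} = -2 - 5 F$
$\frac{1}{b{\left(286,-244 \right)} + I{\left(-310 \right)}} = \frac{1}{\left(-2 - -1220\right) + \left(-310\right)^{2}} = \frac{1}{\left(-2 + 1220\right) + 96100} = \frac{1}{1218 + 96100} = \frac{1}{97318}$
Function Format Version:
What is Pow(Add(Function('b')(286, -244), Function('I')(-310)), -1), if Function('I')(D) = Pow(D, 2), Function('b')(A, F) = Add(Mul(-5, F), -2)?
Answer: Rational(1, 97318) ≈ 1.0276e-5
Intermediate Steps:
Function('b')(A, F) = Add(-2, Mul(-5, F))
Pow(Add(Function('b')(286, -244), Function('I')(-310)), -1) = Pow(Add(Add(-2, Mul(-5, -244)), Pow(-310, 2)), -1) = Pow(Add(Add(-2, 1220), 96100), -1) = Pow(Add(1218, 96100), -1) = Pow(97318, -1) = Rational(1, 97318)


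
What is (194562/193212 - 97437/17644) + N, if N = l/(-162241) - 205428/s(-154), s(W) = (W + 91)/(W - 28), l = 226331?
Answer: -9117674012569112465/15363467954868 ≈ -5.9347e+5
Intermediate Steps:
s(W) = (91 + W)/(-28 + W)
N = -288850661609/486723 (N = 226331/(-162241) - 205428*(-28 - 154)/(91 - 154) = 226331*(-1/162241) - 205428/(-63/(-182)) = -226331/162241 - 205428/((-1/182*(-63))) = -226331/162241 - 205428/9/26 = -226331/162241 - 205428*26/9 = -226331/162241 - 1780376/3 = -288850661609/486723 ≈ -5.9346e+5)
(194562/193212 - 97437/17644) + N = (194562/193212 - 97437/17644) - 288850661609/486723 = (194562*(1/193212) - 97437*1/17644) - 288850661609/486723 = (3603/3578 - 97437/17644) - 288850661609/486723 = -142529127/31565116 - 288850661609/486723 = -9117674012569112465/15363467954868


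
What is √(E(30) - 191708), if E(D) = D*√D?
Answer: √(-191708 + 30*√30) ≈ 437.66*I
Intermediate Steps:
E(D) = D^(3/2)
√(E(30) - 191708) = √(30^(3/2) - 191708) = √(30*√30 - 191708) = √(-191708 + 30*√30)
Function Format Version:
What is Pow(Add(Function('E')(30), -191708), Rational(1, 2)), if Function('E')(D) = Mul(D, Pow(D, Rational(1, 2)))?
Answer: Pow(Add(-191708, Mul(30, Pow(30, Rational(1, 2)))), Rational(1, 2)) ≈ Mul(437.66, I)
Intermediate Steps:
Function('E')(D) = Pow(D, Rational(3, 2))
Pow(Add(Function('E')(30), -191708), Rational(1, 2)) = Pow(Add(Pow(30, Rational(3, 2)), -191708), Rational(1, 2)) = Pow(Add(Mul(30, Pow(30, Rational(1, 2))), -191708), Rational(1, 2)) = Pow(Add(-191708, Mul(30, Pow(30, Rational(1, 2)))), Rational(1, 2))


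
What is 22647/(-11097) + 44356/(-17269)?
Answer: -294436525/63878031 ≈ -4.6094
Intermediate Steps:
22647/(-11097) + 44356/(-17269) = 22647*(-1/11097) + 44356*(-1/17269) = -7549/3699 - 44356/17269 = -294436525/63878031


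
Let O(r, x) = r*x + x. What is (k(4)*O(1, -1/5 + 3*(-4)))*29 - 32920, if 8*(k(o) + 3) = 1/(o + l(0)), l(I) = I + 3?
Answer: -4313377/140 ≈ -30810.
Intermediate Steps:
l(I) = 3 + I
k(o) = -3 + 1/(8*(3 + o)) (k(o) = -3 + 1/(8*(o + (3 + 0))) = -3 + 1/(8*(o + 3)) = -3 + 1/(8*(3 + o)))
O(r, x) = x + r*x
(k(4)*O(1, -1/5 + 3*(-4)))*29 - 32920 = (((-71 - 24*4)/(8*(3 + 4)))*((-1/5 + 3*(-4))*(1 + 1)))*29 - 32920 = (((⅛)*(-71 - 96)/7)*((-1*⅕ - 12)*2))*29 - 32920 = (((⅛)*(⅐)*(-167))*((-⅕ - 12)*2))*29 - 32920 = -(-10187)*2/280*29 - 32920 = -167/56*(-122/5)*29 - 32920 = (10187/140)*29 - 32920 = 295423/140 - 32920 = -4313377/140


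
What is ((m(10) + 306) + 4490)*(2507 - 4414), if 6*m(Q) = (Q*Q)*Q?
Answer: -28391416/3 ≈ -9.4638e+6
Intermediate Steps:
m(Q) = Q³/6 (m(Q) = ((Q*Q)*Q)/6 = (Q²*Q)/6 = Q³/6)
((m(10) + 306) + 4490)*(2507 - 4414) = (((⅙)*10³ + 306) + 4490)*(2507 - 4414) = (((⅙)*1000 + 306) + 4490)*(-1907) = ((500/3 + 306) + 4490)*(-1907) = (1418/3 + 4490)*(-1907) = (14888/3)*(-1907) = -28391416/3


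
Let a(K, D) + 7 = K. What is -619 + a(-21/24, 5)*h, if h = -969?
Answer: 56095/8 ≈ 7011.9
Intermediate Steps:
a(K, D) = -7 + K
-619 + a(-21/24, 5)*h = -619 + (-7 - 21/24)*(-969) = -619 + (-7 - 21*1/24)*(-969) = -619 + (-7 - 7/8)*(-969) = -619 - 63/8*(-969) = -619 + 61047/8 = 56095/8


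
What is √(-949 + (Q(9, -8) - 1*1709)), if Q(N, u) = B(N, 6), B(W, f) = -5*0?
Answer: I*√2658 ≈ 51.556*I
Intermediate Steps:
B(W, f) = 0
Q(N, u) = 0
√(-949 + (Q(9, -8) - 1*1709)) = √(-949 + (0 - 1*1709)) = √(-949 + (0 - 1709)) = √(-949 - 1709) = √(-2658) = I*√2658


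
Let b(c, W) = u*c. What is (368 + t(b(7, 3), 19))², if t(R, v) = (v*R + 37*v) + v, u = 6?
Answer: 3564544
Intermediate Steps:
b(c, W) = 6*c
t(R, v) = 38*v + R*v (t(R, v) = (R*v + 37*v) + v = (37*v + R*v) + v = 38*v + R*v)
(368 + t(b(7, 3), 19))² = (368 + 19*(38 + 6*7))² = (368 + 19*(38 + 42))² = (368 + 19*80)² = (368 + 1520)² = 1888² = 3564544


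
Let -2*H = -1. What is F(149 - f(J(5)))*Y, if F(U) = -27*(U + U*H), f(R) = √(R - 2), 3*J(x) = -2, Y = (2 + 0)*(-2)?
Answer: 24138 - 108*I*√6 ≈ 24138.0 - 264.54*I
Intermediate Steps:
H = ½ (H = -½*(-1) = ½ ≈ 0.50000)
Y = -4 (Y = 2*(-2) = -4)
J(x) = -⅔ (J(x) = (⅓)*(-2) = -⅔)
f(R) = √(-2 + R)
F(U) = -81*U/2 (F(U) = -27*(U + U*(½)) = -27*(U + U/2) = -81*U/2)
F(149 - f(J(5)))*Y = -81*(149 - √(-2 - ⅔))/2*(-4) = -81*(149 - √(-8/3))/2*(-4) = -81*(149 - 2*I*√6/3)/2*(-4) = (-12069/2 + 27*I*√6)*(-4) = 24138 - 108*I*√6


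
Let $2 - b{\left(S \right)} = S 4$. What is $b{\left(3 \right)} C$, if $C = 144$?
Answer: $-1440$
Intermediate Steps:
$b{\left(S \right)} = 2 - 4 S$ ($b{\left(S \right)} = 2 - S 4 = 2 - 4 S$)
$b{\left(3 \right)} C = \left(2 - 12\right) 144 = \left(-10\right) 144 = -1440$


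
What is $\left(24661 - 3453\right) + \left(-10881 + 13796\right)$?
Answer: $24123$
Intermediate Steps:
$\left(24661 - 3453\right) + \left(-10881 + 13796\right) = 21208 + 2915 = 24123$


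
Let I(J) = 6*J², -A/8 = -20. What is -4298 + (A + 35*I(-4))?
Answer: -778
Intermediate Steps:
A = 160 (A = -8*(-20) = 160)
-4298 + (A + 35*I(-4)) = -4298 + (160 + 35*(6*(-4)²)) = -4298 + (160 + 35*(6*16)) = -4298 + (160 + 35*96) = -4298 + (160 + 3360) = -4298 + 3520 = -778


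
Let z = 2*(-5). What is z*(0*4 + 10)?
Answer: -100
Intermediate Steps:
z = -10
z*(0*4 + 10) = -10*(0*4 + 10) = -10*(0 + 10) = -10*10 = -100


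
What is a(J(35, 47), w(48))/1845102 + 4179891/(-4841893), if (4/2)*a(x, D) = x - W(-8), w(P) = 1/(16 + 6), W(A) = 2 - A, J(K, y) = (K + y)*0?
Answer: -157394886803/182322172614 ≈ -0.86328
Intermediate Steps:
J(K, y) = 0
w(P) = 1/22
a(x, D) = -5 + x/2 (a(x, D) = (x - (2 - 1*(-8)))/2 = (x - (2 + 8))/2 = (x - 1*10)/2 = (x - 10)/2 = (-10 + x)/2 = -5 + x/2)
a(J(35, 47), w(48))/1845102 + 4179891/(-4841893) = (-5 + (½)*0)/1845102 + 4179891/(-4841893) = (-5 + 0)*(1/1845102) + 4179891*(-1/4841893) = -5*1/1845102 - 4179891/4841893 = -5/1845102 - 4179891/4841893 = -157394886803/182322172614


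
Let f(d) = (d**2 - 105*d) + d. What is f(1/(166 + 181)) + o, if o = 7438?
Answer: 895566055/120409 ≈ 7437.7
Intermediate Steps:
f(d) = d**2 - 104*d
f(1/(166 + 181)) + o = (-104 + 1/(166 + 181))/(166 + 181) + 7438 = (-104 + 1/347)/347 + 7438 = (1/347)*(-36087/347) + 7438 = -36087/120409 + 7438 = 895566055/120409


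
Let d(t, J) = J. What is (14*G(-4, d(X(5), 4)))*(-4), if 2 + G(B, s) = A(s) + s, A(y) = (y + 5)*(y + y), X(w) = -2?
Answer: -4144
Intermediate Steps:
A(y) = 2*y*(5 + y) (A(y) = (5 + y)*(2*y) = 2*y*(5 + y))
G(B, s) = -2 + s + 2*s*(5 + s) (G(B, s) = -2 + (2*s*(5 + s) + s) = -2 + (s + 2*s*(5 + s)) = -2 + s + 2*s*(5 + s))
(14*G(-4, d(X(5), 4)))*(-4) = (14*(-2 + 4 + 2*4*(5 + 4)))*(-4) = (14*(-2 + 4 + 2*4*9))*(-4) = (14*(-2 + 4 + 72))*(-4) = (14*74)*(-4) = 1036*(-4) = -4144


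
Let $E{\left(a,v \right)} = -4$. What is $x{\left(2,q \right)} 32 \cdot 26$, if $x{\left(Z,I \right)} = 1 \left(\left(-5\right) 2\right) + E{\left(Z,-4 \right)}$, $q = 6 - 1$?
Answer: $-11648$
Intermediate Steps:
$q = 5$ ($q = 6 - 1 = 5$)
$x{\left(Z,I \right)} = -14$ ($x{\left(Z,I \right)} = 1 \left(\left(-5\right) 2\right) - 4 = 1 \left(-10\right) - 4 = -10 - 4 = -14$)
$x{\left(2,q \right)} 32 \cdot 26 = \left(-14\right) 32 \cdot 26 = \left(-448\right) 26 = -11648$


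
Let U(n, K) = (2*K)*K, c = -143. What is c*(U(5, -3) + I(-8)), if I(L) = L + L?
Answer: -286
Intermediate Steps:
I(L) = 2*L
U(n, K) = 2*K**2
c*(U(5, -3) + I(-8)) = -143*(2*(-3)**2 + 2*(-8)) = -143*(2*9 - 16) = -143*(18 - 16) = -143*2 = -286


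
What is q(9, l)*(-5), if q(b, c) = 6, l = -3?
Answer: -30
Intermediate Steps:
q(9, l)*(-5) = 6*(-5) = -30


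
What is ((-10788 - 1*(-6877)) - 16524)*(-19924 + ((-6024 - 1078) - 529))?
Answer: 563086425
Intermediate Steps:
((-10788 - 1*(-6877)) - 16524)*(-19924 + ((-6024 - 1078) - 529)) = ((-10788 + 6877) - 16524)*(-19924 + (-7102 - 529)) = (-3911 - 16524)*(-19924 - 7631) = -20435*(-27555) = 563086425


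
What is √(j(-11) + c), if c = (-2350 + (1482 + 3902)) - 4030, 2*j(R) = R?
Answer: I*√4006/2 ≈ 31.646*I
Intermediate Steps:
j(R) = R/2
c = -996 (c = (-2350 + 5384) - 4030 = 3034 - 4030 = -996)
√(j(-11) + c) = √((½)*(-11) - 996) = √(-11/2 - 996) = √(-2003/2) = I*√4006/2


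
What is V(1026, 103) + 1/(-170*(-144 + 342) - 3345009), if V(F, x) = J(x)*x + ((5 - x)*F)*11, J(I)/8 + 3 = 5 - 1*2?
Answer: -3736902516733/3378669 ≈ -1.1060e+6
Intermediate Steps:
J(I) = 0 (J(I) = -24 + 8*(5 - 1*2) = -24 + 8*(5 - 2) = -24 + 8*3 = -24 + 24 = 0)
V(F, x) = 11*F*(5 - x) (V(F, x) = 0*x + ((5 - x)*F)*11 = 0 + (F*(5 - x))*11 = 0 + 11*F*(5 - x) = 11*F*(5 - x))
V(1026, 103) + 1/(-170*(-144 + 342) - 3345009) = 11*1026*(5 - 1*103) + 1/(-170*(-144 + 342) - 3345009) = 11*1026*(5 - 103) + 1/(-170*198 - 3345009) = 11*1026*(-98) + 1/(-33660 - 3345009) = -1106028 + 1/(-3378669) = -1106028 - 1/3378669 = -3736902516733/3378669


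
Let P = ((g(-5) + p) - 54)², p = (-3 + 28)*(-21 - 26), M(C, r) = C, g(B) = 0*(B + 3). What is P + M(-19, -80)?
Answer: 1510422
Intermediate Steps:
g(B) = 0 (g(B) = 0*(3 + B) = 0)
p = -1175 (p = 25*(-47) = -1175)
P = 1510441 (P = ((0 - 1175) - 54)² = (-1175 - 54)² = (-1229)² = 1510441)
P + M(-19, -80) = 1510441 - 19 = 1510422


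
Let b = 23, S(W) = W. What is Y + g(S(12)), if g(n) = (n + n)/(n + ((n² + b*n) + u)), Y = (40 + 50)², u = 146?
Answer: 2340912/289 ≈ 8100.0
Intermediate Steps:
Y = 8100 (Y = 90² = 8100)
g(n) = 2*n/(146 + n² + 24*n) (g(n) = (n + n)/(n + ((n² + 23*n) + 146)) = (2*n)/(n + (146 + n² + 23*n)) = (2*n)/(146 + n² + 24*n) = 2*n/(146 + n² + 24*n))
Y + g(S(12)) = 8100 + 2*12/(146 + 12² + 24*12) = 8100 + 2*12/(146 + 144 + 288) = 8100 + 2*12/578 = 8100 + 2*12*(1/578) = 8100 + 12/289 = 2340912/289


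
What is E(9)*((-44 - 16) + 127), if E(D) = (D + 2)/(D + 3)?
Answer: 737/12 ≈ 61.417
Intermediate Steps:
E(D) = (2 + D)/(3 + D)
E(9)*((-44 - 16) + 127) = ((2 + 9)/(3 + 9))*((-44 - 16) + 127) = (11/12)*(-60 + 127) = ((1/12)*11)*67 = (11/12)*67 = 737/12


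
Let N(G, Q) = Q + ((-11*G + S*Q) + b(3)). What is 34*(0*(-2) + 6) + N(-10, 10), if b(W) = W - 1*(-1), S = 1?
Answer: 338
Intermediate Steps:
b(W) = 1 + W (b(W) = W + 1 = 1 + W)
N(G, Q) = 4 - 11*G + 2*Q (N(G, Q) = Q + ((-11*G + 1*Q) + (1 + 3)) = Q + ((-11*G + Q) + 4) = Q + ((Q - 11*G) + 4) = Q + (4 + Q - 11*G) = 4 - 11*G + 2*Q)
34*(0*(-2) + 6) + N(-10, 10) = 34*(0*(-2) + 6) + (4 - 11*(-10) + 2*10) = 34*(0 + 6) + (4 + 110 + 20) = 34*6 + 134 = 204 + 134 = 338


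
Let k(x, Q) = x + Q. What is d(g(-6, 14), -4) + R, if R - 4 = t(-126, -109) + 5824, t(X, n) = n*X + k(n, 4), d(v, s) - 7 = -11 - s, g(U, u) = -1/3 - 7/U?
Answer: 19457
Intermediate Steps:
k(x, Q) = Q + x
g(U, u) = -⅓ - 7/U (g(U, u) = -1*⅓ - 7/U = -⅓ - 7/U)
d(v, s) = -4 - s (d(v, s) = 7 + (-11 - s) = -4 - s)
t(X, n) = 4 + n + X*n (t(X, n) = n*X + (4 + n) = X*n + (4 + n) = 4 + n + X*n)
R = 19457 (R = 4 + ((4 - 109 - 126*(-109)) + 5824) = 4 + ((4 - 109 + 13734) + 5824) = 4 + (13629 + 5824) = 4 + 19453 = 19457)
d(g(-6, 14), -4) + R = (-4 - 1*(-4)) + 19457 = (-4 + 4) + 19457 = 0 + 19457 = 19457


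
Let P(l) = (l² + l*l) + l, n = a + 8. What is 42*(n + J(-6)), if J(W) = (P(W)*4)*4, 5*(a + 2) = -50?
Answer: 44184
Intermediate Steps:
a = -12 (a = -2 + (⅕)*(-50) = -2 - 10 = -12)
n = -4 (n = -12 + 8 = -4)
P(l) = l + 2*l² (P(l) = (l² + l²) + l = 2*l² + l = l + 2*l²)
J(W) = 16*W*(1 + 2*W) (J(W) = ((W*(1 + 2*W))*4)*4 = (4*W*(1 + 2*W))*4 = 16*W*(1 + 2*W))
42*(n + J(-6)) = 42*(-4 + 16*(-6)*(1 + 2*(-6))) = 42*(-4 + 16*(-6)*(1 - 12)) = 42*(-4 + 16*(-6)*(-11)) = 42*(-4 + 1056) = 42*1052 = 44184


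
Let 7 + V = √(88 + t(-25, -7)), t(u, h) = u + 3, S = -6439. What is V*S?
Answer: 45073 - 6439*√66 ≈ -7237.7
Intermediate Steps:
t(u, h) = 3 + u
V = -7 + √66 (V = -7 + √(88 + (3 - 25)) = -7 + √(88 - 22) = -7 + √66 ≈ 1.1240)
V*S = (-7 + √66)*(-6439) = 45073 - 6439*√66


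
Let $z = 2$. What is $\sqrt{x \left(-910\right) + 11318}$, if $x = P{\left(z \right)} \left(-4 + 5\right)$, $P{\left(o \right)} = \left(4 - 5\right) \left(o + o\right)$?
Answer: $3 \sqrt{1662} \approx 122.3$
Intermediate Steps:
$P{\left(o \right)} = - 2 o$
$x = -4$ ($x = \left(-2\right) 2 \left(-4 + 5\right) = \left(-4\right) 1 = -4$)
$\sqrt{x \left(-910\right) + 11318} = \sqrt{\left(-4\right) \left(-910\right) + 11318} = \sqrt{3640 + 11318} = \sqrt{14958} = 3 \sqrt{1662}$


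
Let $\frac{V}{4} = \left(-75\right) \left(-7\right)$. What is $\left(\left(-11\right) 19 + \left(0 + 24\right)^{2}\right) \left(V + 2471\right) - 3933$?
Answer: $1673624$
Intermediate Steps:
$V = 2100$ ($V = 4 \left(\left(-75\right) \left(-7\right)\right) = 4 \cdot 525 = 2100$)
$\left(\left(-11\right) 19 + \left(0 + 24\right)^{2}\right) \left(V + 2471\right) - 3933 = \left(\left(-11\right) 19 + \left(0 + 24\right)^{2}\right) \left(2100 + 2471\right) - 3933 = \left(-209 + 24^{2}\right) 4571 - 3933 = \left(-209 + 576\right) 4571 - 3933 = 367 \cdot 4571 - 3933 = 1677557 - 3933 = 1673624$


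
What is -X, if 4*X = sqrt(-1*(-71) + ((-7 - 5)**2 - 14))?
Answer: -sqrt(201)/4 ≈ -3.5444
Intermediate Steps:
X = sqrt(201)/4 (X = sqrt(-1*(-71) + ((-7 - 5)**2 - 14))/4 = sqrt(71 + ((-12)**2 - 14))/4 = sqrt(71 + (144 - 14))/4 = sqrt(71 + 130)/4 = sqrt(201)/4 ≈ 3.5444)
-X = -sqrt(201)/4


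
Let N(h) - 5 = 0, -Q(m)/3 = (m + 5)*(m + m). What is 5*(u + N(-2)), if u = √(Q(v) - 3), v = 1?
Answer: 25 + 5*I*√39 ≈ 25.0 + 31.225*I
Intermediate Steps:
Q(m) = -6*m*(5 + m) (Q(m) = -3*(m + 5)*(m + m) = -3*(5 + m)*2*m = -6*m*(5 + m))
N(h) = 5 (N(h) = 5 + 0 = 5)
u = I*√39 (u = √(-6*1*(5 + 1) - 3) = √(-6*1*6 - 3) = √(-36 - 3) = √(-39) = I*√39 ≈ 6.245*I)
5*(u + N(-2)) = 5*(I*√39 + 5) = 5*(5 + I*√39) = 25 + 5*I*√39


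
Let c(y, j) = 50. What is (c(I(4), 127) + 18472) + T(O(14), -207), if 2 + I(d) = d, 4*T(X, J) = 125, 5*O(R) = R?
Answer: 74213/4 ≈ 18553.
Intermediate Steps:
O(R) = R/5
T(X, J) = 125/4 (T(X, J) = (1/4)*125 = 125/4)
I(d) = -2 + d
(c(I(4), 127) + 18472) + T(O(14), -207) = (50 + 18472) + 125/4 = 18522 + 125/4 = 74213/4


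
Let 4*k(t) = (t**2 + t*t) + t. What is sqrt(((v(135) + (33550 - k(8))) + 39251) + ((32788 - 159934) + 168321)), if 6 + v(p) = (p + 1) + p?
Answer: sqrt(114207) ≈ 337.95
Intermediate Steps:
v(p) = -5 + 2*p (v(p) = -6 + ((p + 1) + p) = -6 + ((1 + p) + p) = -6 + (1 + 2*p) = -5 + 2*p)
k(t) = t**2/2 + t/4 (k(t) = ((t**2 + t*t) + t)/4 = ((t**2 + t**2) + t)/4 = (2*t**2 + t)/4 = (t + 2*t**2)/4 = t**2/2 + t/4)
sqrt(((v(135) + (33550 - k(8))) + 39251) + ((32788 - 159934) + 168321)) = sqrt((((-5 + 2*135) + (33550 - 8*(1 + 2*8)/4)) + 39251) + ((32788 - 159934) + 168321)) = sqrt((((-5 + 270) + (33550 - 8*(1 + 16)/4)) + 39251) + (-127146 + 168321)) = sqrt(((265 + (33550 - 8*17/4)) + 39251) + 41175) = sqrt(((265 + (33550 - 1*34)) + 39251) + 41175) = sqrt(((265 + (33550 - 34)) + 39251) + 41175) = sqrt(((265 + 33516) + 39251) + 41175) = sqrt((33781 + 39251) + 41175) = sqrt(73032 + 41175) = sqrt(114207)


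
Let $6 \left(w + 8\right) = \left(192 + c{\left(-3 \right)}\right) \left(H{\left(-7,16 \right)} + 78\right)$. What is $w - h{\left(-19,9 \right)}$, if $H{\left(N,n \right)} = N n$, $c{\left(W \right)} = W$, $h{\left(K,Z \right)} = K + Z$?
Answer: $-1069$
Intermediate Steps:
$w = -1079$ ($w = -8 + \frac{\left(192 - 3\right) \left(\left(-7\right) 16 + 78\right)}{6} = -8 + \frac{189 \left(-112 + 78\right)}{6} = -8 + \frac{189 \left(-34\right)}{6} = -8 + \frac{1}{6} \left(-6426\right) = -8 - 1071 = -1079$)
$w - h{\left(-19,9 \right)} = -1079 - \left(-19 + 9\right) = -1079 - -10 = -1079 + 10 = -1069$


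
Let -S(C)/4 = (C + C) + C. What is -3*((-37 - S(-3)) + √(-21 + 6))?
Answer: 219 - 3*I*√15 ≈ 219.0 - 11.619*I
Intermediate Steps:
S(C) = -12*C (S(C) = -4*((C + C) + C) = -4*(2*C + C) = -12*C)
-3*((-37 - S(-3)) + √(-21 + 6)) = -3*((-37 - (-12)*(-3)) + √(-21 + 6)) = -3*((-37 - 1*36) + √(-15)) = -3*((-37 - 36) + I*√15) = -3*(-73 + I*√15) = 219 - 3*I*√15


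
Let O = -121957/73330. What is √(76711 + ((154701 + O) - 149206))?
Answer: √442036468206590/73330 ≈ 286.71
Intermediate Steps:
O = -121957/73330 (O = -121957*1/73330 = -121957/73330 ≈ -1.6631)
√(76711 + ((154701 + O) - 149206)) = √(76711 + ((154701 - 121957/73330) - 149206)) = √(76711 + (11344102373/73330 - 149206)) = √(76711 + 402826393/73330) = √(6028044023/73330) = √442036468206590/73330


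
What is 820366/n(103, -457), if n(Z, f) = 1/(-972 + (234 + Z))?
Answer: -520932410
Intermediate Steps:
n(Z, f) = 1/(-738 + Z)
820366/n(103, -457) = 820366/(1/(-738 + 103)) = 820366/(1/(-635)) = 820366/(-1/635) = 820366*(-635) = -520932410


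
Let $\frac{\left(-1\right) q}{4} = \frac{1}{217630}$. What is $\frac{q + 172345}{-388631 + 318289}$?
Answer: $- \frac{18753721173}{7654264730} \approx -2.4501$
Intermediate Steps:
$q = - \frac{2}{108815}$ ($q = - \frac{4}{217630} = \left(-4\right) \frac{1}{217630} = - \frac{2}{108815} \approx -1.838 \cdot 10^{-5}$)
$\frac{q + 172345}{-388631 + 318289} = \frac{- \frac{2}{108815} + 172345}{-388631 + 318289} = \frac{18753721173}{108815 \left(-70342\right)} = \frac{18753721173}{108815} \left(- \frac{1}{70342}\right) = - \frac{18753721173}{7654264730}$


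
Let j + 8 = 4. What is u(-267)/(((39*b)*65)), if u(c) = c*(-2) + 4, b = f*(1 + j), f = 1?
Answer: -538/7605 ≈ -0.070743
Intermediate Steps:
j = -4 (j = -8 + 4 = -4)
b = -3 (b = 1*(1 - 4) = 1*(-3) = -3)
u(c) = 4 - 2*c (u(c) = -2*c + 4 = 4 - 2*c)
u(-267)/(((39*b)*65)) = (4 - 2*(-267))/(((39*(-3))*65)) = (4 + 534)/((-117*65)) = 538/(-7605) = 538*(-1/7605) = -538/7605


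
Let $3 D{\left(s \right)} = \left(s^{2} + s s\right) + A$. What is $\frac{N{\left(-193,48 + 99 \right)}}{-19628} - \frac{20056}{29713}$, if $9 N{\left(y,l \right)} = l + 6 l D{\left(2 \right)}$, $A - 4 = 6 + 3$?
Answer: $- \frac{177654685}{249945756} \approx -0.71077$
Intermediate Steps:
$A = 13$ ($A = 4 + \left(6 + 3\right) = 4 + 9 = 13$)
$D{\left(s \right)} = \frac{13}{3} + \frac{2 s^{2}}{3}$ ($D{\left(s \right)} = \frac{\left(s^{2} + s s\right) + 13}{3} = \frac{\left(s^{2} + s^{2}\right) + 13}{3} = \frac{2 s^{2} + 13}{3} = \frac{13 + 2 s^{2}}{3} = \frac{13}{3} + \frac{2 s^{2}}{3}$)
$N{\left(y,l \right)} = \frac{43 l}{9}$ ($N{\left(y,l \right)} = \frac{l + 6 l \left(\frac{13}{3} + \frac{2 \cdot 2^{2}}{3}\right)}{9} = \frac{l + 6 l \left(\frac{13}{3} + \frac{2}{3} \cdot 4\right)}{9} = \frac{l + 6 l \left(\frac{13}{3} + \frac{8}{3}\right)}{9} = \frac{l + 6 l 7}{9} = \frac{l + 42 l}{9} = \frac{43 l}{9}$)
$\frac{N{\left(-193,48 + 99 \right)}}{-19628} - \frac{20056}{29713} = \frac{\frac{43}{9} \left(48 + 99\right)}{-19628} - \frac{20056}{29713} = \frac{43}{9} \cdot 147 \left(- \frac{1}{19628}\right) - \frac{20056}{29713} = \frac{2107}{3} \left(- \frac{1}{19628}\right) - \frac{20056}{29713} = - \frac{301}{8412} - \frac{20056}{29713} = - \frac{177654685}{249945756}$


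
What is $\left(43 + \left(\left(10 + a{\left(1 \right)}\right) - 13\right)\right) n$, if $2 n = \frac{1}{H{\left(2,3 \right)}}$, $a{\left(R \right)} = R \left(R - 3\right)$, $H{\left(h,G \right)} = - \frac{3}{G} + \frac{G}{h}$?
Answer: $38$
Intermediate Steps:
$a{\left(R \right)} = R \left(-3 + R\right)$
$n = 1$ ($n = \frac{1}{2 \left(- \frac{3}{3} + \frac{3}{2}\right)} = \frac{1}{2 \left(\left(-3\right) \frac{1}{3} + 3 \cdot \frac{1}{2}\right)} = \frac{1}{2 \left(-1 + \frac{3}{2}\right)} = \frac{\frac{1}{\frac{1}{2}}}{2} = \frac{1}{2} \cdot 2 = 1$)
$\left(43 + \left(\left(10 + a{\left(1 \right)}\right) - 13\right)\right) n = \left(43 - \left(3 - \left(-3 + 1\right)\right)\right) 1 = \left(43 + \left(\left(10 + 1 \left(-2\right)\right) - 13\right)\right) 1 = \left(43 + \left(\left(10 - 2\right) - 13\right)\right) 1 = \left(43 + \left(8 - 13\right)\right) 1 = \left(43 - 5\right) 1 = 38 \cdot 1 = 38$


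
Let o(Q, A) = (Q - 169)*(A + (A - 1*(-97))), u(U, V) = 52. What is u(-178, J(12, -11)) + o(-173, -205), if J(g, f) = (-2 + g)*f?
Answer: 107098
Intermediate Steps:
J(g, f) = f*(-2 + g)
o(Q, A) = (-169 + Q)*(97 + 2*A) (o(Q, A) = (-169 + Q)*(A + (A + 97)) = (-169 + Q)*(A + (97 + A)) = (-169 + Q)*(97 + 2*A))
u(-178, J(12, -11)) + o(-173, -205) = 52 + (-16393 - 338*(-205) + 97*(-173) + 2*(-205)*(-173)) = 52 + (-16393 + 69290 - 16781 + 70930) = 52 + 107046 = 107098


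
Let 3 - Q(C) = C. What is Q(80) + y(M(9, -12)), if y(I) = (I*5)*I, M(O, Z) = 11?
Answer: 528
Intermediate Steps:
Q(C) = 3 - C
y(I) = 5*I**2 (y(I) = (5*I)*I = 5*I**2)
Q(80) + y(M(9, -12)) = (3 - 1*80) + 5*11**2 = (3 - 80) + 5*121 = -77 + 605 = 528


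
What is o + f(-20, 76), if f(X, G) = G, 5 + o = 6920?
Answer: 6991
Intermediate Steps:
o = 6915 (o = -5 + 6920 = 6915)
o + f(-20, 76) = 6915 + 76 = 6991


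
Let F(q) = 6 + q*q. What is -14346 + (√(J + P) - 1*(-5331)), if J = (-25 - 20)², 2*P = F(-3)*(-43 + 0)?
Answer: -9015 + √6810/2 ≈ -8973.7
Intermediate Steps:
F(q) = 6 + q²
P = -645/2 (P = ((6 + (-3)²)*(-43 + 0))/2 = ((6 + 9)*(-43))/2 = (15*(-43))/2 = (½)*(-645) = -645/2 ≈ -322.50)
J = 2025 (J = (-45)² = 2025)
-14346 + (√(J + P) - 1*(-5331)) = -14346 + (√(2025 - 645/2) - 1*(-5331)) = -14346 + (√(3405/2) + 5331) = -14346 + (√6810/2 + 5331) = -14346 + (5331 + √6810/2) = -9015 + √6810/2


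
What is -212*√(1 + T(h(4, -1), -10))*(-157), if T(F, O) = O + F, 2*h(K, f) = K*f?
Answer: 33284*I*√11 ≈ 1.1039e+5*I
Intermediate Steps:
h(K, f) = K*f/2 (h(K, f) = (K*f)/2 = K*f/2)
T(F, O) = F + O
-212*√(1 + T(h(4, -1), -10))*(-157) = -212*√(1 + ((½)*4*(-1) - 10))*(-157) = -212*√(1 + (-2 - 10))*(-157) = -212*√(1 - 12)*(-157) = -212*I*√11*(-157) = 33284*I*√11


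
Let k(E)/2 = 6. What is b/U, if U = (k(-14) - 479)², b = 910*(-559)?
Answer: -508690/218089 ≈ -2.3325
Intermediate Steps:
b = -508690
k(E) = 12 (k(E) = 2*6 = 12)
U = 218089 (U = (12 - 479)² = (-467)² = 218089)
b/U = -508690/218089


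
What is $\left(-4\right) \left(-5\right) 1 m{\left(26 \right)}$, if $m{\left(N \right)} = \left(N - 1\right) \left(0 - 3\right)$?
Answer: $-1500$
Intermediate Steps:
$m{\left(N \right)} = 3 - 3 N$ ($m{\left(N \right)} = \left(-1 + N\right) \left(-3\right) = 3 - 3 N$)
$\left(-4\right) \left(-5\right) 1 m{\left(26 \right)} = \left(-4\right) \left(-5\right) 1 \left(3 - 78\right) = 20 \cdot 1 \left(3 - 78\right) = 20 \left(-75\right) = -1500$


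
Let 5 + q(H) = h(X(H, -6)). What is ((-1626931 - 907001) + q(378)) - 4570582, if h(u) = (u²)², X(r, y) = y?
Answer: -7103223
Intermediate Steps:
h(u) = u⁴
q(H) = 1291 (q(H) = -5 + (-6)⁴ = -5 + 1296 = 1291)
((-1626931 - 907001) + q(378)) - 4570582 = ((-1626931 - 907001) + 1291) - 4570582 = (-2533932 + 1291) - 4570582 = -2532641 - 4570582 = -7103223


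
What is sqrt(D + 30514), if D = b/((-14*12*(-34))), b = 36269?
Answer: sqrt(62236608609)/1428 ≈ 174.70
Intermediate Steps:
D = 36269/5712 (D = 36269/((-14*12*(-34))) = 36269/((-168*(-34))) = 36269/5712 ≈ 6.3496)
sqrt(D + 30514) = sqrt(36269/5712 + 30514) = sqrt(174332237/5712) = sqrt(62236608609)/1428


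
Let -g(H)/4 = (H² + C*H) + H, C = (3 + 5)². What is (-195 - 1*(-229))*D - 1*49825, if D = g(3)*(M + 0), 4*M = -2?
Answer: -35953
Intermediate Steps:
M = -½ (M = (¼)*(-2) = -½ ≈ -0.50000)
C = 64 (C = 8² = 64)
g(H) = -260*H - 4*H² (g(H) = -4*((H² + 64*H) + H) = -4*(H² + 65*H) = -260*H - 4*H²)
D = 408 (D = (-4*3*(65 + 3))*(-½ + 0) = -4*3*68*(-½) = -816*(-½) = 408)
(-195 - 1*(-229))*D - 1*49825 = (-195 - 1*(-229))*408 - 1*49825 = (-195 + 229)*408 - 49825 = 34*408 - 49825 = 13872 - 49825 = -35953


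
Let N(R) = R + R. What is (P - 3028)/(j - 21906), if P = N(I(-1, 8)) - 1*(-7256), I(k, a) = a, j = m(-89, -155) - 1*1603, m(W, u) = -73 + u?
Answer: -4244/23737 ≈ -0.17879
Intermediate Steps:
j = -1831 (j = (-73 - 155) - 1*1603 = -228 - 1603 = -1831)
N(R) = 2*R
P = 7272 (P = 2*8 - 1*(-7256) = 16 + 7256 = 7272)
(P - 3028)/(j - 21906) = (7272 - 3028)/(-1831 - 21906) = 4244/(-23737) = 4244*(-1/23737) = -4244/23737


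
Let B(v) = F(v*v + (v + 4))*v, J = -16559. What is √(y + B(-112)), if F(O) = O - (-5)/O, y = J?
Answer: I*√13623006123731/3109 ≈ 1187.2*I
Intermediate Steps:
y = -16559
F(O) = O + 5/O
B(v) = v*(4 + v + v² + 5/(4 + v + v²)) (B(v) = ((v*v + (v + 4)) + 5/(v*v + (v + 4)))*v = ((v² + (4 + v)) + 5/(v² + (4 + v)))*v = ((4 + v + v²) + 5/(4 + v + v²))*v = (4 + v + v² + 5/(4 + v + v²))*v = v*(4 + v + v² + 5/(4 + v + v²)))
√(y + B(-112)) = √(-16559 - 112*(5 + (4 - 112 + (-112)²)²)/(4 - 112 + (-112)²)) = √(-16559 - 112*(5 + (4 - 112 + 12544)²)/(4 - 112 + 12544)) = √(-16559 - 112*(5 + 12436²)/12436) = √(-16559 - 112*1/12436*(5 + 154654096)) = √(-16559 - 112*1/12436*154654101) = √(-16559 - 4330314828/3109) = √(-4381796759/3109) = I*√13623006123731/3109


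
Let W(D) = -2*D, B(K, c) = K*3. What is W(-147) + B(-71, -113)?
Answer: 81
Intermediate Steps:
B(K, c) = 3*K
W(-147) + B(-71, -113) = -2*(-147) + 3*(-71) = 294 - 213 = 81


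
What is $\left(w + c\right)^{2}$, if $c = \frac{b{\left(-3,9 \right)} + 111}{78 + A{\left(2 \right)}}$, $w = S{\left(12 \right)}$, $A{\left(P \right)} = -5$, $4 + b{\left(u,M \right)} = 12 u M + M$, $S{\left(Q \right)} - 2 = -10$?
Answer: $\frac{627264}{5329} \approx 117.71$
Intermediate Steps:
$S{\left(Q \right)} = -8$ ($S{\left(Q \right)} = 2 - 10 = -8$)
$b{\left(u,M \right)} = -4 + M + 12 M u$ ($b{\left(u,M \right)} = -4 + \left(12 u M + M\right) = -4 + \left(12 M u + M\right) = -4 + \left(M + 12 M u\right) = -4 + M + 12 M u$)
$w = -8$
$c = - \frac{208}{73}$ ($c = \frac{\left(-4 + 9 + 12 \cdot 9 \left(-3\right)\right) + 111}{78 - 5} = \frac{\left(-4 + 9 - 324\right) + 111}{73} = \left(-319 + 111\right) \frac{1}{73} = \left(-208\right) \frac{1}{73} = - \frac{208}{73} \approx -2.8493$)
$\left(w + c\right)^{2} = \left(-8 - \frac{208}{73}\right)^{2} = \left(- \frac{792}{73}\right)^{2} = \frac{627264}{5329}$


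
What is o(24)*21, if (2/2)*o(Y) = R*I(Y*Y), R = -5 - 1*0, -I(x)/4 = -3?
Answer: -1260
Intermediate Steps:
I(x) = 12 (I(x) = -4*(-3) = 12)
R = -5 (R = -5 + 0 = -5)
o(Y) = -60 (o(Y) = -5*12 = -60)
o(24)*21 = -60*21 = -1260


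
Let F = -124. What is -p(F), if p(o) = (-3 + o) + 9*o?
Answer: 1243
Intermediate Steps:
p(o) = -3 + 10*o
-p(F) = -(-3 + 10*(-124)) = -(-3 - 1240) = -1*(-1243) = 1243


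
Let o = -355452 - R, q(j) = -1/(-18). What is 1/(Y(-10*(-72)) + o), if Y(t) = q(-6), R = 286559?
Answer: -18/11556197 ≈ -1.5576e-6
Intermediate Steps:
q(j) = 1/18 (q(j) = -1*(-1/18) = 1/18)
Y(t) = 1/18
o = -642011 (o = -355452 - 1*286559 = -355452 - 286559 = -642011)
1/(Y(-10*(-72)) + o) = 1/(1/18 - 642011) = 1/(-11556197/18) = -18/11556197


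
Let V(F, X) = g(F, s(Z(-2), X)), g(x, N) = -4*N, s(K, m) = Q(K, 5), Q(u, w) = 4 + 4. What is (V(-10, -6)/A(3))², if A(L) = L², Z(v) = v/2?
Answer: 1024/81 ≈ 12.642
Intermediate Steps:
Z(v) = v/2 (Z(v) = v*(½) = v/2)
Q(u, w) = 8
s(K, m) = 8
V(F, X) = -32 (V(F, X) = -4*8 = -32)
(V(-10, -6)/A(3))² = (-32/(3²))² = (-32/9)² = 1024/81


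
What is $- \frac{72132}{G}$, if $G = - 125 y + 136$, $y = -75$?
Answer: $- \frac{72132}{9511} \approx -7.5841$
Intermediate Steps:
$G = 9511$ ($G = \left(-125\right) \left(-75\right) + 136 = 9375 + 136 = 9511$)
$- \frac{72132}{G} = - \frac{72132}{9511}$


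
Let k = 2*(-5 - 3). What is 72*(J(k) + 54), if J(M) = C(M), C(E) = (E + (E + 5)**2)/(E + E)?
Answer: 14607/4 ≈ 3651.8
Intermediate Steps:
k = -16 (k = 2*(-8) = -16)
C(E) = (E + (5 + E)**2)/(2*E) (C(E) = (E + (5 + E)**2)/((2*E)) = (E + (5 + E)**2)*(1/(2*E)) = (E + (5 + E)**2)/(2*E))
J(M) = (M + (5 + M)**2)/(2*M)
72*(J(k) + 54) = 72*((1/2)*(-16 + (5 - 16)**2)/(-16) + 54) = 72*((1/2)*(-1/16)*(-16 + (-11)**2) + 54) = 72*((1/2)*(-1/16)*(-16 + 121) + 54) = 72*((1/2)*(-1/16)*105 + 54) = 72*(-105/32 + 54) = 72*(1623/32) = 14607/4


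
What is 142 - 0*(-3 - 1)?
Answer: 142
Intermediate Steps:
142 - 0*(-3 - 1) = 142 - 0*(-4) = 142 - 40*0 = 142 + 0 = 142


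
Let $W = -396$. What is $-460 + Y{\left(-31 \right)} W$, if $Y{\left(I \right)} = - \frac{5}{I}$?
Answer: $- \frac{16240}{31} \approx -523.87$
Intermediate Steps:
$-460 + Y{\left(-31 \right)} W = -460 + - \frac{5}{-31} \left(-396\right) = -460 + \left(-5\right) \left(- \frac{1}{31}\right) \left(-396\right) = -460 + \frac{5}{31} \left(-396\right) = -460 - \frac{1980}{31} = - \frac{16240}{31}$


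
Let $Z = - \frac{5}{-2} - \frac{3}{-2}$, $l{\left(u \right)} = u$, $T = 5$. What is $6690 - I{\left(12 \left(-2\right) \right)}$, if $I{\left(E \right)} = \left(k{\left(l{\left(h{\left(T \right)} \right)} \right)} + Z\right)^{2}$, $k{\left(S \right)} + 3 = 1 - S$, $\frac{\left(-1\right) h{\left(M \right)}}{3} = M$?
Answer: $6401$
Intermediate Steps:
$h{\left(M \right)} = - 3 M$
$k{\left(S \right)} = -2 - S$ ($k{\left(S \right)} = -3 - \left(-1 + S\right) = -2 - S$)
$Z = 4$ ($Z = \left(-5\right) \left(- \frac{1}{2}\right) - - \frac{3}{2} = \frac{5}{2} + \frac{3}{2} = 4$)
$I{\left(E \right)} = 289$ ($I{\left(E \right)} = \left(\left(-2 - \left(-3\right) 5\right) + 4\right)^{2} = \left(\left(-2 - -15\right) + 4\right)^{2} = \left(\left(-2 + 15\right) + 4\right)^{2} = \left(13 + 4\right)^{2} = 17^{2} = 289$)
$6690 - I{\left(12 \left(-2\right) \right)} = 6690 - 289 = 6401$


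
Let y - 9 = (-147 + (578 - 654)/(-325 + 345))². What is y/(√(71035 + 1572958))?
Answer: 568741*√1643993/41099825 ≈ 17.743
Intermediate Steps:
y = 568741/25 (y = 9 + (-147 + (578 - 654)/(-325 + 345))² = 9 + (-147 - 76/20)² = 9 + (-147 - 76*1/20)² = 9 + (-147 - 19/5)² = 9 + (-754/5)² = 9 + 568516/25 = 568741/25 ≈ 22750.)
y/(√(71035 + 1572958)) = 568741/(25*(√(71035 + 1572958))) = 568741/(25*(√1643993)) = 568741*(√1643993/1643993)/25 = 568741*√1643993/41099825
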